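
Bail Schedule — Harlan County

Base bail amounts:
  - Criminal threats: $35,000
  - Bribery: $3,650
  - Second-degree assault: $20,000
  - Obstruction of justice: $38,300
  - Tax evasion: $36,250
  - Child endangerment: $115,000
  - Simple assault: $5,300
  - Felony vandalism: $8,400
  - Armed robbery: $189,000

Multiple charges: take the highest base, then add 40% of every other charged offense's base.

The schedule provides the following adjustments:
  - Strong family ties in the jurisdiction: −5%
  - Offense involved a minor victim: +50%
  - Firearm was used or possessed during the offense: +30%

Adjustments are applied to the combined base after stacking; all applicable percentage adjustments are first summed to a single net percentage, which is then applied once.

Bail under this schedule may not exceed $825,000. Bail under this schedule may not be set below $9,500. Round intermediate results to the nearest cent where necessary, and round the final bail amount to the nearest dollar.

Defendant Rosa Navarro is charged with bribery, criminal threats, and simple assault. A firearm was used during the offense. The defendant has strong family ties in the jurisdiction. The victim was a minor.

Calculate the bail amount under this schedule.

$67,515

Base amounts from the schedule: bribery $3,650; criminal threats $35,000; simple assault $5,300.
Stacking rule: highest base plus 40% of each additional charge. Highest is criminal threats at $35,000. Additional: $3,650 × 40% = $1,460; $5,300 × 40% = $2,120. Combined base = $35,000 + $3,580 = $38,580.
Net percentage adjustment: −5% +50% +30% = +75%. $38,580 × 1.75 = $67,515.
$67,515 is within the $825,000 maximum.
$67,515 is at or above the $9,500 minimum.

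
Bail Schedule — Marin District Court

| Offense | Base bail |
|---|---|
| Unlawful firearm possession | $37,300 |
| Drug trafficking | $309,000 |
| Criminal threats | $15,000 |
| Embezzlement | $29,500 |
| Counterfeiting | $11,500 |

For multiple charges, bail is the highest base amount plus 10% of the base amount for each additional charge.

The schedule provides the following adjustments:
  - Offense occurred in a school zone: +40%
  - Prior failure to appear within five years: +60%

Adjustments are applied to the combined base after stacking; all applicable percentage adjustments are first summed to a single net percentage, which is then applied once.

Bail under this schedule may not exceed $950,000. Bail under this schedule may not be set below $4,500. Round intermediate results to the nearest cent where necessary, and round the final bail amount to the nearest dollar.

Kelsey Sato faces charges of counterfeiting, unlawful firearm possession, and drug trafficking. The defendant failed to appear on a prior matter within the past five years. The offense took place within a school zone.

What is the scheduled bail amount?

Base amounts from the schedule: counterfeiting $11,500; unlawful firearm possession $37,300; drug trafficking $309,000.
Stacking rule: highest base plus 10% of each additional charge. Highest is drug trafficking at $309,000. Additional: $11,500 × 10% = $1,150; $37,300 × 10% = $3,730. Combined base = $309,000 + $4,880 = $313,880.
Net percentage adjustment: +40% +60% = +100%. $313,880 × 2 = $627,760.
$627,760 is within the $950,000 maximum.
$627,760 is at or above the $4,500 minimum.

$627,760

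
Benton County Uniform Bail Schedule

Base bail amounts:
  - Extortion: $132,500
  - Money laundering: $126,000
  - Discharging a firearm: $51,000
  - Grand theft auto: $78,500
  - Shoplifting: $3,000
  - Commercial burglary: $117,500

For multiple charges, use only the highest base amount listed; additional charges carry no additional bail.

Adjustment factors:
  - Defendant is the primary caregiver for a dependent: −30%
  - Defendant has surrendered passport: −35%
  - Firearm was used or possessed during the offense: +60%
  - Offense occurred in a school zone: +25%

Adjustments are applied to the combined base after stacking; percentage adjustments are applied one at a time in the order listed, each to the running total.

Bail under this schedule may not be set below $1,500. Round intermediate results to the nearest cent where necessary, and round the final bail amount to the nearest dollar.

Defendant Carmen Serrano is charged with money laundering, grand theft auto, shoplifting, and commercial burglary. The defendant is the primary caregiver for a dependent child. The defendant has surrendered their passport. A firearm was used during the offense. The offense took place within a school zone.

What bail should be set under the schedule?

$114,660

Base amounts from the schedule: money laundering $126,000; grand theft auto $78,500; shoplifting $3,000; commercial burglary $117,500.
Stacking rule: use the highest base only. Highest is money laundering at $126,000. Combined base = $126,000.
Defendant is the primary caregiver for a dependent (−30%): $126,000 × 0.7 = $88,200.
Defendant has surrendered passport (−35%): $88,200 × 0.65 = $57,330.
Firearm was used or possessed during the offense (+60%): $57,330 × 1.6 = $91,728.
Offense occurred in a school zone (+25%): $91,728 × 1.25 = $114,660.
$114,660 is at or above the $1,500 minimum.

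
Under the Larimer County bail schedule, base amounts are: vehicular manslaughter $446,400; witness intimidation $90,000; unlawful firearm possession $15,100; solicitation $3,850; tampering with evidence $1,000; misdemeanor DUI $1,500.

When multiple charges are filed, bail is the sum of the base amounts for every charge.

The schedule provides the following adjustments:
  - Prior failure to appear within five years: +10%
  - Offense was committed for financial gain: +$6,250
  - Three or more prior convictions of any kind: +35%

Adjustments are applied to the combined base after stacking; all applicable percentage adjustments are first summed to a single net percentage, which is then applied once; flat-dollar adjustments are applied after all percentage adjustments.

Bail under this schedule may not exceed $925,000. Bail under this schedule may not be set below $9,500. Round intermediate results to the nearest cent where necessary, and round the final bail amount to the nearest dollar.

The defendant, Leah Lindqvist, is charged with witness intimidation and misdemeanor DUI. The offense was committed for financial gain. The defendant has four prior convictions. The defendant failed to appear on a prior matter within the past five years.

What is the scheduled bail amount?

$138,925

Base amounts from the schedule: witness intimidation $90,000; misdemeanor DUI $1,500.
Stacking rule: sum of all bases. $90,000 + $1,500 = $91,500.
Net percentage adjustment: +10% +35% = +45%. $91,500 × 1.45 = $132,675.
Offense was committed for financial gain (+$6,250 flat): $132,675 + $6,250 = $138,925.
$138,925 is within the $925,000 maximum.
$138,925 is at or above the $9,500 minimum.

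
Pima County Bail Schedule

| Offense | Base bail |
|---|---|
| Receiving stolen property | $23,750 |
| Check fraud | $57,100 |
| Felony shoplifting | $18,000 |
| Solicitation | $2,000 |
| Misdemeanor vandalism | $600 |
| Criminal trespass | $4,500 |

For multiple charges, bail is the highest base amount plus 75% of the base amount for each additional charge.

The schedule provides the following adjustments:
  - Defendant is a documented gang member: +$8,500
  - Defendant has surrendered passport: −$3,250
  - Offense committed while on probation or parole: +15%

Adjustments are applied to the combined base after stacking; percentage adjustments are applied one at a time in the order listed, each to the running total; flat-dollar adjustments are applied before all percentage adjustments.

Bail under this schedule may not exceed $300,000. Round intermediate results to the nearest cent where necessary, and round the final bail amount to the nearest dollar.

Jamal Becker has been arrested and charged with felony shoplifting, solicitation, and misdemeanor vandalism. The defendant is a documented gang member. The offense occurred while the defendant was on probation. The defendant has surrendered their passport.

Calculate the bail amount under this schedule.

$28,980

Base amounts from the schedule: felony shoplifting $18,000; solicitation $2,000; misdemeanor vandalism $600.
Stacking rule: highest base plus 75% of each additional charge. Highest is felony shoplifting at $18,000. Additional: $2,000 × 75% = $1,500; $600 × 75% = $450. Combined base = $18,000 + $1,950 = $19,950.
Defendant is a documented gang member (+$8,500 flat): $19,950 + $8,500 = $28,450.
Defendant has surrendered passport (−$3,250 flat): $28,450 − $3,250 = $25,200.
Offense committed while on probation or parole (+15%): $25,200 × 1.15 = $28,980.
$28,980 is within the $300,000 maximum.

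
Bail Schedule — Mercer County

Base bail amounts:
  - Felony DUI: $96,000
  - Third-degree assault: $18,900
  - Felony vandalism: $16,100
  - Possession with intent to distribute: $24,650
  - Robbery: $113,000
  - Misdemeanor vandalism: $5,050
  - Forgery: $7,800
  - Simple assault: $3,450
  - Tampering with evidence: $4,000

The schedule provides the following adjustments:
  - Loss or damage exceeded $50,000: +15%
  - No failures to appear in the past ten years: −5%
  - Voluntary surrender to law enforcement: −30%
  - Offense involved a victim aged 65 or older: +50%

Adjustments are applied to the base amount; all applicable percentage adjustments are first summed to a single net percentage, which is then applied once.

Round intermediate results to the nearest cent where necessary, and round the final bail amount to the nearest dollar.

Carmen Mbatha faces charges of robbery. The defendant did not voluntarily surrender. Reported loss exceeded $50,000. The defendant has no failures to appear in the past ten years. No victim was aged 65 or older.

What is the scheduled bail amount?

Base amounts from the schedule: robbery $113,000.
Single charge. Combined base = $113,000.
Net percentage adjustment: +15% −5% = +10%. $113,000 × 1.1 = $124,300.

$124,300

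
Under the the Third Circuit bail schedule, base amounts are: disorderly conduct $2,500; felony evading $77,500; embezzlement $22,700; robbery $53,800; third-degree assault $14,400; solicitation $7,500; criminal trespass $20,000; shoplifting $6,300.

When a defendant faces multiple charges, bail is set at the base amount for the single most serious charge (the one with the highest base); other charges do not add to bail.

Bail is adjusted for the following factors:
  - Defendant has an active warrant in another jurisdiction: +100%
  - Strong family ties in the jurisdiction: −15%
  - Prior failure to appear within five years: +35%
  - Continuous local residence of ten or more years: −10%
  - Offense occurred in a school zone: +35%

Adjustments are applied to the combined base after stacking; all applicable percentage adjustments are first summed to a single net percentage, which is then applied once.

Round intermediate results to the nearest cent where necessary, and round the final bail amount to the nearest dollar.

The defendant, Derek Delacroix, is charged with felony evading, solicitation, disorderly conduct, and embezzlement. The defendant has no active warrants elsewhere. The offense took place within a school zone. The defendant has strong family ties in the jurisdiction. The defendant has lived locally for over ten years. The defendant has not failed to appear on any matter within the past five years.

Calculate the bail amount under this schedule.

Base amounts from the schedule: felony evading $77,500; solicitation $7,500; disorderly conduct $2,500; embezzlement $22,700.
Stacking rule: use the highest base only. Highest is felony evading at $77,500. Combined base = $77,500.
Net percentage adjustment: −15% −10% +35% = +10%. $77,500 × 1.1 = $85,250.

$85,250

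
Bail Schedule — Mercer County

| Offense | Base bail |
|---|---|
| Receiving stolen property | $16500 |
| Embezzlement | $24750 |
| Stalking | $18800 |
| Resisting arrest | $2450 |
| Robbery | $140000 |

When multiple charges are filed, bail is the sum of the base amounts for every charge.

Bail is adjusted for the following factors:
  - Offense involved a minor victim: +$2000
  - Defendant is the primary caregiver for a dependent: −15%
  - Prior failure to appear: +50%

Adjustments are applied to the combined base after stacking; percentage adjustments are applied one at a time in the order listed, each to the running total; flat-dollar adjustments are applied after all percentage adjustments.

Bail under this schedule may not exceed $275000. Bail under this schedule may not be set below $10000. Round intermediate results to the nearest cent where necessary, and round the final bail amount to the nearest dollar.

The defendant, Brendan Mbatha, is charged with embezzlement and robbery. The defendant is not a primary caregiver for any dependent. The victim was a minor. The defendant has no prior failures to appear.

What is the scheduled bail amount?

Base amounts from the schedule: embezzlement $24750; robbery $140000.
Stacking rule: sum of all bases. $24750 + $140000 = $164750.
Offense involved a minor victim (+$2000 flat): $164750 + $2000 = $166750.
$166750 is within the $275000 maximum.
$166750 is at or above the $10000 minimum.

$166750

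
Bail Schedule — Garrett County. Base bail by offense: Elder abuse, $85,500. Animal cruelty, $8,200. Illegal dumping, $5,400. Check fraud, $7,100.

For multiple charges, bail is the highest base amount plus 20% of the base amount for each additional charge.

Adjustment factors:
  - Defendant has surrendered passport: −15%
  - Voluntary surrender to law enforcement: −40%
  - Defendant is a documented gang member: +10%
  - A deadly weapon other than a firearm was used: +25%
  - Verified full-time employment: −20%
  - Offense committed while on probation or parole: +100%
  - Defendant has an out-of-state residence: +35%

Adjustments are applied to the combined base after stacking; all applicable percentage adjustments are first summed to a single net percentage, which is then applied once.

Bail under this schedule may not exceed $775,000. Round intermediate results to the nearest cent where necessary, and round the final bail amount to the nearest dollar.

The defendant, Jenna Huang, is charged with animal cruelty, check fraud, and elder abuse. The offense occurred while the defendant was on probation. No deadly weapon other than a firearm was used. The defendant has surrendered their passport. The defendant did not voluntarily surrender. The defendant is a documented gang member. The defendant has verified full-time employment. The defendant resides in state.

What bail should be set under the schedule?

$154,980

Base amounts from the schedule: animal cruelty $8,200; check fraud $7,100; elder abuse $85,500.
Stacking rule: highest base plus 20% of each additional charge. Highest is elder abuse at $85,500. Additional: $8,200 × 20% = $1,640; $7,100 × 20% = $1,420. Combined base = $85,500 + $3,060 = $88,560.
Net percentage adjustment: −15% +10% −20% +100% = +75%. $88,560 × 1.75 = $154,980.
$154,980 is within the $775,000 maximum.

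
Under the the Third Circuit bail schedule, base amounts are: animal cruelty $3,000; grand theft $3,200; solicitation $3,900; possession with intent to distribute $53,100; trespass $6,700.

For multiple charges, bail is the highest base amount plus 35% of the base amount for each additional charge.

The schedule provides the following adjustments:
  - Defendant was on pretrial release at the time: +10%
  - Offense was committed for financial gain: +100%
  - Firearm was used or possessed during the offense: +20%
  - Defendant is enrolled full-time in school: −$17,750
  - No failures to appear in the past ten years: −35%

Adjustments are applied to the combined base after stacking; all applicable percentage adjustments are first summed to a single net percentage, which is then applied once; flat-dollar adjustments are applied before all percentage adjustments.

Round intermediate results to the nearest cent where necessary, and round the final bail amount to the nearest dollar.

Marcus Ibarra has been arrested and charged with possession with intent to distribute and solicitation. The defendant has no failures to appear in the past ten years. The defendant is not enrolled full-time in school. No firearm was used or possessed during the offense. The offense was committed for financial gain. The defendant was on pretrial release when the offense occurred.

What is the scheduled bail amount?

$95,314

Base amounts from the schedule: possession with intent to distribute $53,100; solicitation $3,900.
Stacking rule: highest base plus 35% of each additional charge. Highest is possession with intent to distribute at $53,100. Additional: $3,900 × 35% = $1,365. Combined base = $53,100 + $1,365 = $54,465.
Net percentage adjustment: +10% +100% −35% = +75%. $54,465 × 1.75 = $95,313.75.
Rounded to the nearest dollar: $95,314.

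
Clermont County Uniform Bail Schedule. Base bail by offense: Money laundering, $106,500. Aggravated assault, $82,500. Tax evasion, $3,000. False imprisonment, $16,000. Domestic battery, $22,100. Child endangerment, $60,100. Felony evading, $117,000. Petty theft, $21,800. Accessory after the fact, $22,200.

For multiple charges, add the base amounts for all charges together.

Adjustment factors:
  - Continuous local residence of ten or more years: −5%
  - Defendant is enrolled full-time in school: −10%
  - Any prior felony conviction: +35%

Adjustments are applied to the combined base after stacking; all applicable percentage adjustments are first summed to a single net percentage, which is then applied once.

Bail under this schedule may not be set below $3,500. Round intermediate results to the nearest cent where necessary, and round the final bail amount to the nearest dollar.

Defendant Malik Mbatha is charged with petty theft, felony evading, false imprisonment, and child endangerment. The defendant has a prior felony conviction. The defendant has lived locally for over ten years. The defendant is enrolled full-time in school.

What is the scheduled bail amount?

$257,880

Base amounts from the schedule: petty theft $21,800; felony evading $117,000; false imprisonment $16,000; child endangerment $60,100.
Stacking rule: sum of all bases. $21,800 + $117,000 + $16,000 + $60,100 = $214,900.
Net percentage adjustment: −5% −10% +35% = +20%. $214,900 × 1.2 = $257,880.
$257,880 is at or above the $3,500 minimum.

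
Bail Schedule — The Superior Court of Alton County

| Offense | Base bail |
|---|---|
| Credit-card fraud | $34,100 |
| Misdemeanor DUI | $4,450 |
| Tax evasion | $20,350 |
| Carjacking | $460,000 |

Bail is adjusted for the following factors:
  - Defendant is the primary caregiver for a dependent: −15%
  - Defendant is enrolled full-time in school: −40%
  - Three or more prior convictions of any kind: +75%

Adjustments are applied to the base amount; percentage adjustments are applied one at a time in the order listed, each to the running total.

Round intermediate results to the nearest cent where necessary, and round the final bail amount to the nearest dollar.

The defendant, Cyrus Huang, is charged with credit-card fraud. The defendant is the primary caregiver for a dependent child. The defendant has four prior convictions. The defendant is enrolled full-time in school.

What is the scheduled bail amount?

Base amounts from the schedule: credit-card fraud $34,100.
Single charge. Combined base = $34,100.
Defendant is the primary caregiver for a dependent (−15%): $34,100 × 0.85 = $28,985.
Defendant is enrolled full-time in school (−40%): $28,985 × 0.6 = $17,391.
Three or more prior convictions of any kind (+75%): $17,391 × 1.75 = $30,434.25.
Rounded to the nearest dollar: $30,434.

$30,434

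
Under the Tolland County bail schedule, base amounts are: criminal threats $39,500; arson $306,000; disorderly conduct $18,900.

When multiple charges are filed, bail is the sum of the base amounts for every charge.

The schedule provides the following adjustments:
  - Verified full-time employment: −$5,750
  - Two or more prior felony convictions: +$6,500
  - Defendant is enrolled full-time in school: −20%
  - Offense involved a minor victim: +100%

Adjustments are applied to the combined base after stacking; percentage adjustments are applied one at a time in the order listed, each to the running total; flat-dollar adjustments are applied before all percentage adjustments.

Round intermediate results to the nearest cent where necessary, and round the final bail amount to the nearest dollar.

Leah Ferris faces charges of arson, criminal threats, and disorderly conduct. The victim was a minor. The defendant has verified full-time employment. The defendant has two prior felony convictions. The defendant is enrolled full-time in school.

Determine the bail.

Base amounts from the schedule: arson $306,000; criminal threats $39,500; disorderly conduct $18,900.
Stacking rule: sum of all bases. $306,000 + $39,500 + $18,900 = $364,400.
Verified full-time employment (−$5,750 flat): $364,400 − $5,750 = $358,650.
Two or more prior felony convictions (+$6,500 flat): $358,650 + $6,500 = $365,150.
Defendant is enrolled full-time in school (−20%): $365,150 × 0.8 = $292,120.
Offense involved a minor victim (+100%): $292,120 × 2 = $584,240.

$584,240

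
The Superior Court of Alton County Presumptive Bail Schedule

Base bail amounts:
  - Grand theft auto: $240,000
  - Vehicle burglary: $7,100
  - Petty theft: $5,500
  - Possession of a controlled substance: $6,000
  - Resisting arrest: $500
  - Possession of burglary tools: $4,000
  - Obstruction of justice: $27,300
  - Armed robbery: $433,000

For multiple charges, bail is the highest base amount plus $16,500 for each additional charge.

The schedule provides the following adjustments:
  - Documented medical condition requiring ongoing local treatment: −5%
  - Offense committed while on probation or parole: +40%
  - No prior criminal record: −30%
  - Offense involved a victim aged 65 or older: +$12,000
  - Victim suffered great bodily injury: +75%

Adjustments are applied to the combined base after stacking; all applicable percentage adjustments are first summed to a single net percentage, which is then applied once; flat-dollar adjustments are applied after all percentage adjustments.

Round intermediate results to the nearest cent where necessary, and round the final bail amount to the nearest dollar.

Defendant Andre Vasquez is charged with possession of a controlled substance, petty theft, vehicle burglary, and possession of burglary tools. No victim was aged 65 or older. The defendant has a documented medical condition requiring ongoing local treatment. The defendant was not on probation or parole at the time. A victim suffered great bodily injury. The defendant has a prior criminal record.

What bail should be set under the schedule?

Base amounts from the schedule: possession of a controlled substance $6,000; petty theft $5,500; vehicle burglary $7,100; possession of burglary tools $4,000.
Stacking rule: highest base plus $16,500 per additional charge. Highest is vehicle burglary at $7,100; 3 additional charges → +$49,500. Combined base = $56,600.
Net percentage adjustment: −5% +75% = +70%. $56,600 × 1.7 = $96,220.

$96,220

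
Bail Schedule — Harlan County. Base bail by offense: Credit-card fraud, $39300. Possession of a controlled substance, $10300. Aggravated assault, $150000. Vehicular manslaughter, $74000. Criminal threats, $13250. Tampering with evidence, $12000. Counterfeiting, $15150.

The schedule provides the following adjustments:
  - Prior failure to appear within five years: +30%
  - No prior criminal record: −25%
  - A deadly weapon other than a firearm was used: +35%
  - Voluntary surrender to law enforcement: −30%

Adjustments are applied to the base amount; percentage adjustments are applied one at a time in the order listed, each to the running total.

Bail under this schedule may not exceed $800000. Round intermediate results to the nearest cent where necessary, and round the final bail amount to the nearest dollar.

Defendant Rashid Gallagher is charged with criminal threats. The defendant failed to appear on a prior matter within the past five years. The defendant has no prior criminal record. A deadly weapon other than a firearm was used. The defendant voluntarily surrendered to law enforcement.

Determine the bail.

Base amounts from the schedule: criminal threats $13250.
Single charge. Combined base = $13250.
Prior failure to appear within five years (+30%): $13250 × 1.3 = $17225.
No prior criminal record (−25%): $17225 × 0.75 = $12918.75.
A deadly weapon other than a firearm was used (+35%): $12918.75 × 1.35 = $17440.31.
Voluntary surrender to law enforcement (−30%): $17440.31 × 0.7 = $12208.22.
$12208.22 is within the $800000 maximum.
Rounded to the nearest dollar: $12208.

$12208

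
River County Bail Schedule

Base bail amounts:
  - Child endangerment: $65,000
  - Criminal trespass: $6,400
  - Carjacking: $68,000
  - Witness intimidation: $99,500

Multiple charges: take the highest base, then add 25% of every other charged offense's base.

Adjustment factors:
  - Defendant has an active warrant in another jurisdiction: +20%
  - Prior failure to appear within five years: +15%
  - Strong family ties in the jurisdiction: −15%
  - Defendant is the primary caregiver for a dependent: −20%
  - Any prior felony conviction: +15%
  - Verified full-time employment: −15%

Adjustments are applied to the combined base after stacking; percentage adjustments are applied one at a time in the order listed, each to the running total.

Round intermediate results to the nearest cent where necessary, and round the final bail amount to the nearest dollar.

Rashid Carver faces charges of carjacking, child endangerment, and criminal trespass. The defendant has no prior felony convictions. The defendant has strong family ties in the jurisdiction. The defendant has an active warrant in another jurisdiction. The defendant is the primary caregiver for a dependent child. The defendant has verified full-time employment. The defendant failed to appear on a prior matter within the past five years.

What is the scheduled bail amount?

Base amounts from the schedule: carjacking $68,000; child endangerment $65,000; criminal trespass $6,400.
Stacking rule: highest base plus 25% of each additional charge. Highest is carjacking at $68,000. Additional: $65,000 × 25% = $16,250; $6,400 × 25% = $1,600. Combined base = $68,000 + $17,850 = $85,850.
Defendant has an active warrant in another jurisdiction (+20%): $85,850 × 1.2 = $103,020.
Prior failure to appear within five years (+15%): $103,020 × 1.15 = $118,473.
Strong family ties in the jurisdiction (−15%): $118,473 × 0.85 = $100,702.05.
Defendant is the primary caregiver for a dependent (−20%): $100,702.05 × 0.8 = $80,561.64.
Verified full-time employment (−15%): $80,561.64 × 0.85 = $68,477.39.
Rounded to the nearest dollar: $68,477.

$68,477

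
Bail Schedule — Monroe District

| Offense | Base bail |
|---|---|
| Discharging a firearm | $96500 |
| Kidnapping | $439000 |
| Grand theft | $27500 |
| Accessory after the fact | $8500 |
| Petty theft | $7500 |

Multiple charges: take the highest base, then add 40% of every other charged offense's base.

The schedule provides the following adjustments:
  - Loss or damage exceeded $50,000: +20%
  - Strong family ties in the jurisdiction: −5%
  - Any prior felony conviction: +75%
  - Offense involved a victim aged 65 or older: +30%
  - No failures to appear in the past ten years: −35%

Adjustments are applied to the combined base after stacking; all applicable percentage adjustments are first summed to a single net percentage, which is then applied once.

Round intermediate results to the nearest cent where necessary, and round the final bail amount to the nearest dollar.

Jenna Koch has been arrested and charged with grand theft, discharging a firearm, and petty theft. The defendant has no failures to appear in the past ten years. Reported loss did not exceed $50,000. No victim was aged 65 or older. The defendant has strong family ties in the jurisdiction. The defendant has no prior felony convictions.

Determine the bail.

$66300

Base amounts from the schedule: grand theft $27500; discharging a firearm $96500; petty theft $7500.
Stacking rule: highest base plus 40% of each additional charge. Highest is discharging a firearm at $96500. Additional: $27500 × 40% = $11000; $7500 × 40% = $3000. Combined base = $96500 + $14000 = $110500.
Net percentage adjustment: −5% −35% = −40%. $110500 × 0.6 = $66300.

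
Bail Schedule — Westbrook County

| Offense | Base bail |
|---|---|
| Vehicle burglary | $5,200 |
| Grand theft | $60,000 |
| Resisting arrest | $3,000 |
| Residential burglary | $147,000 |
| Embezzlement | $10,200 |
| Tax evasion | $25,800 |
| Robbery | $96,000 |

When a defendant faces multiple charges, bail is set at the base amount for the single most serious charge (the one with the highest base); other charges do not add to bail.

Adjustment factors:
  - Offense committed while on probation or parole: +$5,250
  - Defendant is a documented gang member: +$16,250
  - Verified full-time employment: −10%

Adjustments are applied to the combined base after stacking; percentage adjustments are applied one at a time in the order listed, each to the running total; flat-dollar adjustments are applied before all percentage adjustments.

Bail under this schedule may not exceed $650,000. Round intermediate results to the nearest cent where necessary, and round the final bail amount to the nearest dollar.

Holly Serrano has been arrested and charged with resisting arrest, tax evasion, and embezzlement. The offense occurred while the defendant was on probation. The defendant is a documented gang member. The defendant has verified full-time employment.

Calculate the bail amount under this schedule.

$42,570

Base amounts from the schedule: resisting arrest $3,000; tax evasion $25,800; embezzlement $10,200.
Stacking rule: use the highest base only. Highest is tax evasion at $25,800. Combined base = $25,800.
Offense committed while on probation or parole (+$5,250 flat): $25,800 + $5,250 = $31,050.
Defendant is a documented gang member (+$16,250 flat): $31,050 + $16,250 = $47,300.
Verified full-time employment (−10%): $47,300 × 0.9 = $42,570.
$42,570 is within the $650,000 maximum.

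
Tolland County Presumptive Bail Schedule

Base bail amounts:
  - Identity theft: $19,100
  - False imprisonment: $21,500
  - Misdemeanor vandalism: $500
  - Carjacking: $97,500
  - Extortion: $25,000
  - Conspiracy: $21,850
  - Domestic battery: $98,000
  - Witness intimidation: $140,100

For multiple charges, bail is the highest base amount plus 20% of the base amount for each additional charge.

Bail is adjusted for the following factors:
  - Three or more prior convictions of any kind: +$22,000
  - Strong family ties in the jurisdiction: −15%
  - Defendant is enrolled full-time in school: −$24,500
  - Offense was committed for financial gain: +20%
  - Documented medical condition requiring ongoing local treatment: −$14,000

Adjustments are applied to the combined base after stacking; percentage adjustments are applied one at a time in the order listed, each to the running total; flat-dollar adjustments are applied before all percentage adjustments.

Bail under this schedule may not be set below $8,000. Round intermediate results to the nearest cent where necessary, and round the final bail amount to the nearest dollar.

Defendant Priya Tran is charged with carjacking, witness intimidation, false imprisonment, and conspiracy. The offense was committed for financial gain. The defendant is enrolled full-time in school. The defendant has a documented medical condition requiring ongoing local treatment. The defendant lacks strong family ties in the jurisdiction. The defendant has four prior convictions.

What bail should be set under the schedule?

$182,124

Base amounts from the schedule: carjacking $97,500; witness intimidation $140,100; false imprisonment $21,500; conspiracy $21,850.
Stacking rule: highest base plus 20% of each additional charge. Highest is witness intimidation at $140,100. Additional: $97,500 × 20% = $19,500; $21,500 × 20% = $4,300; $21,850 × 20% = $4,370. Combined base = $140,100 + $28,170 = $168,270.
Three or more prior convictions of any kind (+$22,000 flat): $168,270 + $22,000 = $190,270.
Defendant is enrolled full-time in school (−$24,500 flat): $190,270 − $24,500 = $165,770.
Documented medical condition requiring ongoing local treatment (−$14,000 flat): $165,770 − $14,000 = $151,770.
Offense was committed for financial gain (+20%): $151,770 × 1.2 = $182,124.
$182,124 is at or above the $8,000 minimum.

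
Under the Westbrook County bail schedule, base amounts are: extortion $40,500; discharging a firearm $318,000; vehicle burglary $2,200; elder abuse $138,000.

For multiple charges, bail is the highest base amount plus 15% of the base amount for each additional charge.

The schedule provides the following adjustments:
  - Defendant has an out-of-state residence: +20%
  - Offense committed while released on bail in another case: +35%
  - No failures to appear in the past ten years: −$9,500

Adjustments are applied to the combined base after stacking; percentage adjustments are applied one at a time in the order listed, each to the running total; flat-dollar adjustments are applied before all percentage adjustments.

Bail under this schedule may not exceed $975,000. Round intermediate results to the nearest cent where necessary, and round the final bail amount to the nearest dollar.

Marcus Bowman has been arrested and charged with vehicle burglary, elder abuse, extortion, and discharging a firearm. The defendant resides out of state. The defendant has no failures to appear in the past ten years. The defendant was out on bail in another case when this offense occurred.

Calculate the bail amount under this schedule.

$543,680

Base amounts from the schedule: vehicle burglary $2,200; elder abuse $138,000; extortion $40,500; discharging a firearm $318,000.
Stacking rule: highest base plus 15% of each additional charge. Highest is discharging a firearm at $318,000. Additional: $2,200 × 15% = $330; $138,000 × 15% = $20,700; $40,500 × 15% = $6,075. Combined base = $318,000 + $27,105 = $345,105.
No failures to appear in the past ten years (−$9,500 flat): $345,105 − $9,500 = $335,605.
Defendant has an out-of-state residence (+20%): $335,605 × 1.2 = $402,726.
Offense committed while released on bail in another case (+35%): $402,726 × 1.35 = $543,680.10.
$543,680.10 is within the $975,000 maximum.
Rounded to the nearest dollar: $543,680.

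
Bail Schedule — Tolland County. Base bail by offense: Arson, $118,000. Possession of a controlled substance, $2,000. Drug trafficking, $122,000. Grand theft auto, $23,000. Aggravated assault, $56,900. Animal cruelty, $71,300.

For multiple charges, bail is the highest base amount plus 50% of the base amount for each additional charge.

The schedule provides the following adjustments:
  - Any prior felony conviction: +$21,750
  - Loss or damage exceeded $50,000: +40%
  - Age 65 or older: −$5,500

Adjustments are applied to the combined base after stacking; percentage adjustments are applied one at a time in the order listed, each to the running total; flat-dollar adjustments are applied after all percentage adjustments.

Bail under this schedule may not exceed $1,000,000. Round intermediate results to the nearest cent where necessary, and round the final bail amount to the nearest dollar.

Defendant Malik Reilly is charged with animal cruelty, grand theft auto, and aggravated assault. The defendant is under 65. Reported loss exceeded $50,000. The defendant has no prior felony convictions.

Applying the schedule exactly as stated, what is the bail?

$155,750

Base amounts from the schedule: animal cruelty $71,300; grand theft auto $23,000; aggravated assault $56,900.
Stacking rule: highest base plus 50% of each additional charge. Highest is animal cruelty at $71,300. Additional: $23,000 × 50% = $11,500; $56,900 × 50% = $28,450. Combined base = $71,300 + $39,950 = $111,250.
Loss or damage exceeded $50,000 (+40%): $111,250 × 1.4 = $155,750.
$155,750 is within the $1,000,000 maximum.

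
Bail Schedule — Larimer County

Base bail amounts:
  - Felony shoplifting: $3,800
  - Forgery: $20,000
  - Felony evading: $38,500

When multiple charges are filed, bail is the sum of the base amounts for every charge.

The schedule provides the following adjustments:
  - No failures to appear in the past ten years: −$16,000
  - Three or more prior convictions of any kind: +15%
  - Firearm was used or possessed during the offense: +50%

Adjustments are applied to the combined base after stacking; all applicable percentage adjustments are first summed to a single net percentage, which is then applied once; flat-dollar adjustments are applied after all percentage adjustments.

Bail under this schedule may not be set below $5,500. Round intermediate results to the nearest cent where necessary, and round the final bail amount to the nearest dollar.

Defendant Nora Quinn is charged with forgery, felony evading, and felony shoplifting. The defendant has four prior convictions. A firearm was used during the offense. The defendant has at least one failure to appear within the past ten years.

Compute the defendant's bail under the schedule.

$102,795

Base amounts from the schedule: forgery $20,000; felony evading $38,500; felony shoplifting $3,800.
Stacking rule: sum of all bases. $20,000 + $38,500 + $3,800 = $62,300.
Net percentage adjustment: +15% +50% = +65%. $62,300 × 1.65 = $102,795.
$102,795 is at or above the $5,500 minimum.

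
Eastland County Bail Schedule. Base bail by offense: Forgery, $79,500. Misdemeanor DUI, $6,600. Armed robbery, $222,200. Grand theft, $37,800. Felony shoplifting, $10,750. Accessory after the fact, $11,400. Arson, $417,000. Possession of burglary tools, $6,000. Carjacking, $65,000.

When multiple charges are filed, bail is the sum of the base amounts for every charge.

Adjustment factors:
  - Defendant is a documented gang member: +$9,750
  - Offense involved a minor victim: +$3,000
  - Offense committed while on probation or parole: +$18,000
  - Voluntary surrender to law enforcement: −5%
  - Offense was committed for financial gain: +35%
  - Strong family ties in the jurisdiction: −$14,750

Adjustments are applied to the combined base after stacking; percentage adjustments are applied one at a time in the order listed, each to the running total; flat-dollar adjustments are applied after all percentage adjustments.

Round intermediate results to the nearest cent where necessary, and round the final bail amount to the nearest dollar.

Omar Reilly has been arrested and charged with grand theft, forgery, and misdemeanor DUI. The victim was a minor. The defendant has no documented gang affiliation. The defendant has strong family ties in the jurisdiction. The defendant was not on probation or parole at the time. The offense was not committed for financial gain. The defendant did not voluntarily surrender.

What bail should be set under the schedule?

Base amounts from the schedule: grand theft $37,800; forgery $79,500; misdemeanor DUI $6,600.
Stacking rule: sum of all bases. $37,800 + $79,500 + $6,600 = $123,900.
Offense involved a minor victim (+$3,000 flat): $123,900 + $3,000 = $126,900.
Strong family ties in the jurisdiction (−$14,750 flat): $126,900 − $14,750 = $112,150.

$112,150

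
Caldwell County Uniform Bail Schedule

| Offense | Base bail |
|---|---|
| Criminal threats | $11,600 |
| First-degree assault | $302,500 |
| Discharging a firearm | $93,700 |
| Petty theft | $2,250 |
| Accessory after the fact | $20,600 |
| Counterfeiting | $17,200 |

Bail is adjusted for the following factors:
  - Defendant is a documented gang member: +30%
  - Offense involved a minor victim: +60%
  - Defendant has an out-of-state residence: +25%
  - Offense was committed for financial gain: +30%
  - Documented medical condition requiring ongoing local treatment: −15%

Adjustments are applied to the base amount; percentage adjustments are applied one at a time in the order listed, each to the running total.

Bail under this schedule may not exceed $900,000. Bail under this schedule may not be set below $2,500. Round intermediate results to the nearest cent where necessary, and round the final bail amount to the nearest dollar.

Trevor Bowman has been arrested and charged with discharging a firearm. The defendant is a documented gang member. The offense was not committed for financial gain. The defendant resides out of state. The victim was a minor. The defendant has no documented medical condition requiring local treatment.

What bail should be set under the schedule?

Base amounts from the schedule: discharging a firearm $93,700.
Single charge. Combined base = $93,700.
Defendant is a documented gang member (+30%): $93,700 × 1.3 = $121,810.
Offense involved a minor victim (+60%): $121,810 × 1.6 = $194,896.
Defendant has an out-of-state residence (+25%): $194,896 × 1.25 = $243,620.
$243,620 is within the $900,000 maximum.
$243,620 is at or above the $2,500 minimum.

$243,620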